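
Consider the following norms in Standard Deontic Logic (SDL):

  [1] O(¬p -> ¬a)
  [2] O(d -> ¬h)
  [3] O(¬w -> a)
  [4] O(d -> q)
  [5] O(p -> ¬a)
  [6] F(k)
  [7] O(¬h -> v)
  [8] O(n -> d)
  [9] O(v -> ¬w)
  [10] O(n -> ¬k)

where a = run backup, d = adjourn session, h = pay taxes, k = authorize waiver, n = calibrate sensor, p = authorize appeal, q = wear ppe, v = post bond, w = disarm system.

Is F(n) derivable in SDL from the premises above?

Premises 1 and 5 are O(¬p -> ¬a) and O(p -> ¬a); every ideal world satisfies ¬p or p, so in either case ¬a holds — hence O(¬a).
The contrapositive of premise 3 (O(¬w -> a)) is O(¬a -> w), and O(¬a) is already established, so O(w).
Premise 9, O(v -> ¬w), contraposes to O(w -> ¬v); with O(w) we get O(¬v).
Premise 7, O(¬h -> v), contraposes to O(¬v -> h); with O(¬v) we get O(h).
Premise 2, O(d -> ¬h), contraposes to O(h -> ¬d); with O(h) we get O(¬d).
Premise 8, O(n -> d), contraposes to O(¬d -> ¬n); with O(¬d) we get O(¬n).
Premises 4, 6, 10 do not contribute to this derivation.
So O(¬n) holds, i.e. F(n). The claim follows.

Yes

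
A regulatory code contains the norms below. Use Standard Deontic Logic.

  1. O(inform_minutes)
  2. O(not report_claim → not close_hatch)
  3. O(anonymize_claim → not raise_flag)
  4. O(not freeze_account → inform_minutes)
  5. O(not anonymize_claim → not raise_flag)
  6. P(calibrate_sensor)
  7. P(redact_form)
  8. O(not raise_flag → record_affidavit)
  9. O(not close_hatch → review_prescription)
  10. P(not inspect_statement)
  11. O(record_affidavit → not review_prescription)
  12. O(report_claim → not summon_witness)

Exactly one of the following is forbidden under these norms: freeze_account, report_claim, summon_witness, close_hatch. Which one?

Premises 5 and 3 are O(not anonymize_claim → not raise_flag) and O(anonymize_claim → not raise_flag); every ideal world satisfies not anonymize_claim or anonymize_claim, so in either case not raise_flag holds — hence O(not raise_flag).
Applying K to premise 8 (O(not raise_flag → record_affidavit)) and O(not raise_flag) yields O(record_affidavit).
From O(record_affidavit) and premise 11, O(record_affidavit → not review_prescription), we obtain O(not review_prescription).
The contrapositive of premise 9 (O(not close_hatch → review_prescription)) is O(not review_prescription → close_hatch), and O(not review_prescription) is already established, so O(close_hatch).
Premise 2 is O(not report_claim → not close_hatch); contrapositively O(close_hatch → report_claim). Since O(close_hatch) holds, K gives O(report_claim).
From O(report_claim) and premise 12, O(report_claim → not summon_witness), we obtain O(not summon_witness).
So O(not summon_witness) holds, i.e. summon_witness is forbidden. None of the other listed options is forbidden under the premises.

summon_witness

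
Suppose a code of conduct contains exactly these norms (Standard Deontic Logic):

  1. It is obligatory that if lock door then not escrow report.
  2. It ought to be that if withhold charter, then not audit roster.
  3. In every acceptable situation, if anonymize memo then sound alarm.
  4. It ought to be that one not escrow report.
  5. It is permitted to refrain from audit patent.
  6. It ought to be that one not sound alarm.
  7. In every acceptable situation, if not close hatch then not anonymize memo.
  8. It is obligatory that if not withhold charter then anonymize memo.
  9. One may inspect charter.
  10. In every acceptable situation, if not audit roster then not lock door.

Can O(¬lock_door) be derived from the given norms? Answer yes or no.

Yes

From premise 6 we have O(¬sound_alarm).
Premise 3, O(anonymize_memo → sound_alarm), contraposes to O(¬sound_alarm → ¬anonymize_memo); with O(¬sound_alarm) we get O(¬anonymize_memo).
The contrapositive of premise 8 (O(¬withhold_charter → anonymize_memo)) is O(¬anonymize_memo → withhold_charter), and O(¬anonymize_memo) is already established, so O(withhold_charter).
From O(withhold_charter) and premise 2, O(withhold_charter → ¬audit_roster), we obtain O(¬audit_roster).
Premise 10 is O(¬audit_roster → ¬lock_door); since O(¬audit_roster), deontic closure gives O(¬lock_door).
Premises 1, 4, 5, 7, 9 do not contribute to this derivation.
So O(¬lock_door) follows.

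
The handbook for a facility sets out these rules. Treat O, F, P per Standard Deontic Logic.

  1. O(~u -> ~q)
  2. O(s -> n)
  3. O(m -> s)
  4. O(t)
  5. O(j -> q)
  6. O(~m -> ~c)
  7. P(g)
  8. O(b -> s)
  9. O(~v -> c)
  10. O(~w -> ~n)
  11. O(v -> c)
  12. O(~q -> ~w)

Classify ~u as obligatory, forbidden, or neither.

Premises 9 and 11 are O(~v -> c) and O(v -> c); every ideal world satisfies ~v or v, so in either case c holds — hence O(c).
Premise 6 is O(~m -> ~c); contrapositively O(c -> m). Since O(c) holds, K gives O(m).
With premise 3, O(m -> s), the K-axiom yields O(s).
Premise 2 is O(s -> n); since O(s), deontic closure gives O(n).
Premise 10, O(~w -> ~n), contraposes to O(n -> w); with O(n) we get O(w).
Premise 12, O(~q -> ~w), contraposes to O(w -> q); with O(w) we get O(q).
The contrapositive of premise 1 (O(~u -> ~q)) is O(q -> u), and O(q) is already established, so O(u).
Premises 4, 5, 7, 8 do not contribute to this derivation.
Thus O(u), which is F(~u): ~u is forbidden.

Forbidden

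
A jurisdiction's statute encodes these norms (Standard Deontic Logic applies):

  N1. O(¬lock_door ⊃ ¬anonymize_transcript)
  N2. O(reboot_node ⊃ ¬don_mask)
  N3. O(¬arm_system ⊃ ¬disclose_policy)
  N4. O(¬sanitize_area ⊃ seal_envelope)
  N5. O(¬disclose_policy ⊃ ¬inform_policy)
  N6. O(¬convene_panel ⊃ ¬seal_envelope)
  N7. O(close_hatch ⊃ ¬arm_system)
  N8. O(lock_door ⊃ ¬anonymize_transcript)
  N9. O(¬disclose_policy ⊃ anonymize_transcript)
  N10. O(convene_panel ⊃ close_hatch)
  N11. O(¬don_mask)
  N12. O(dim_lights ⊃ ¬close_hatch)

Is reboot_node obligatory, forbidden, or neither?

Neither

Premise 2 is O(reboot_node ⊃ ¬don_mask); even if O(¬don_mask) held, inferring O(reboot_node) would be affirming the consequent — invalid.
No premise or chain of K-axiom applications forces O(reboot_node), and none forces O(¬reboot_node). So reboot_node is neither obligatory nor forbidden under these norms.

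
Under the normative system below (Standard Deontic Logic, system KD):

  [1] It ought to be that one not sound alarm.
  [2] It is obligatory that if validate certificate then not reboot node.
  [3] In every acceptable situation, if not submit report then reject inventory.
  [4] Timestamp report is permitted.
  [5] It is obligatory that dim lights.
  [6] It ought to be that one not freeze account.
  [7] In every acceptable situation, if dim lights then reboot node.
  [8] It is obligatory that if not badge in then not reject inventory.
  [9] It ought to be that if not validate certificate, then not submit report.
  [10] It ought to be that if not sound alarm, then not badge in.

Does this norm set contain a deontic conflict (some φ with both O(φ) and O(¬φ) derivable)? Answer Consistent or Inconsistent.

Inconsistent

Premise 5 states O(dim_lights) outright.
From O(dim_lights) and premise 7, O(dim_lights → reboot_node), we obtain O(reboot_node).
The contrapositive of premise 2 (O(validate_certificate → ¬reboot_node)) is O(reboot_node → ¬validate_certificate), and O(reboot_node) is already established, so O(¬validate_certificate).
Applying K to premise 9 (O(¬validate_certificate → ¬submit_report)) and O(¬validate_certificate) yields O(¬submit_report).
Premise 3 is O(¬submit_report → reject_inventory); since O(¬submit_report), deontic closure gives O(reject_inventory).
Premise 8, O(¬badge_in → ¬reject_inventory), contraposes to O(reject_inventory → badge_in); with O(reject_inventory) we get O(badge_in).
Premise 10, O(¬sound_alarm → ¬badge_in), contraposes to O(badge_in → sound_alarm); with O(badge_in) we get O(sound_alarm).
However, premise 1 gives O(¬sound_alarm).
We now have both O(sound_alarm) and O(¬sound_alarm) — sound_alarm is simultaneously obligatory and forbidden, violating the D-axiom.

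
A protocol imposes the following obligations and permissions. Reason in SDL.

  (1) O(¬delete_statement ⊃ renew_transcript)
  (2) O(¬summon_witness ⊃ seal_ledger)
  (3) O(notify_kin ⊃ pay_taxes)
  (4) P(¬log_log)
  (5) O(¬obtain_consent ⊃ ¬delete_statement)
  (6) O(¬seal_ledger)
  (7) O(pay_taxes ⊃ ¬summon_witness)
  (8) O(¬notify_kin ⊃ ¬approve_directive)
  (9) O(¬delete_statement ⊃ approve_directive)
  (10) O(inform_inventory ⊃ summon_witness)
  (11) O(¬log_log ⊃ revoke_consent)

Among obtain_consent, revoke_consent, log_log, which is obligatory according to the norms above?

obtain_consent

From premise 6 we have O(¬seal_ledger).
Premise 2, O(¬summon_witness ⊃ seal_ledger), contraposes to O(¬seal_ledger ⊃ summon_witness); with O(¬seal_ledger) we get O(summon_witness).
Premise 7, O(pay_taxes ⊃ ¬summon_witness), contraposes to O(summon_witness ⊃ ¬pay_taxes); with O(summon_witness) we get O(¬pay_taxes).
Premise 3, O(notify_kin ⊃ pay_taxes), contraposes to O(¬pay_taxes ⊃ ¬notify_kin); with O(¬pay_taxes) we get O(¬notify_kin).
Applying K to premise 8 (O(¬notify_kin ⊃ ¬approve_directive)) and O(¬notify_kin) yields O(¬approve_directive).
The contrapositive of premise 9 (O(¬delete_statement ⊃ approve_directive)) is O(¬approve_directive ⊃ delete_statement), and O(¬approve_directive) is already established, so O(delete_statement).
Premise 5 is O(¬obtain_consent ⊃ ¬delete_statement); contrapositively O(delete_statement ⊃ obtain_consent). Since O(delete_statement) holds, K gives O(obtain_consent).
So O(obtain_consent) holds — obtain_consent is obligatory. None of the other listed options is made obligatory by any chain of premises.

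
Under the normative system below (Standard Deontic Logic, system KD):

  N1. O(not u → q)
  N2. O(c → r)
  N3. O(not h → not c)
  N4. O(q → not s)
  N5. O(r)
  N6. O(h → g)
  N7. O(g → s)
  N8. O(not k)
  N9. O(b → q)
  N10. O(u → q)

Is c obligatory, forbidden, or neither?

Premises 10 and 1 are O(u → q) and O(not u → q); every ideal world satisfies u or not u, so in either case q holds — hence O(q).
Applying K to premise 4 (O(q → not s)) and O(q) yields O(not s).
Premise 7 is O(g → s); contrapositively O(not s → not g). Since O(not s) holds, K gives O(not g).
Premise 6, O(h → g), contraposes to O(not g → not h); with O(not g) we get O(not h).
From O(not h) and premise 3, O(not h → not c), we obtain O(not c).
Premises 2, 5, 8, 9 do not contribute to this derivation.
Thus O(not c), which is F(c): c is forbidden.

Forbidden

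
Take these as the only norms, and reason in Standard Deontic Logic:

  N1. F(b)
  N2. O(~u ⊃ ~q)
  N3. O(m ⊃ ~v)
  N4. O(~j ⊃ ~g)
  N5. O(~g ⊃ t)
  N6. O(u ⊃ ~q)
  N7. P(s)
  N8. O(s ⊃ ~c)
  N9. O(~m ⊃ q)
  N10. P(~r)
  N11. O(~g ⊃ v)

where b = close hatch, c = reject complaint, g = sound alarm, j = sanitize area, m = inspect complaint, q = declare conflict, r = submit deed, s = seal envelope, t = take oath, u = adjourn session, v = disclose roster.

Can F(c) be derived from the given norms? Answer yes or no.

No

Premise 8 is O(s ⊃ ~c), but O(s) is not derivable from the premises (the permission P(s) asserts only ~O(~s), not O(s)), so it does not yield O(~c).
No other premise forces O(~c). An ideal world satisfying every premise can still have c true, so F(c) is not derivable.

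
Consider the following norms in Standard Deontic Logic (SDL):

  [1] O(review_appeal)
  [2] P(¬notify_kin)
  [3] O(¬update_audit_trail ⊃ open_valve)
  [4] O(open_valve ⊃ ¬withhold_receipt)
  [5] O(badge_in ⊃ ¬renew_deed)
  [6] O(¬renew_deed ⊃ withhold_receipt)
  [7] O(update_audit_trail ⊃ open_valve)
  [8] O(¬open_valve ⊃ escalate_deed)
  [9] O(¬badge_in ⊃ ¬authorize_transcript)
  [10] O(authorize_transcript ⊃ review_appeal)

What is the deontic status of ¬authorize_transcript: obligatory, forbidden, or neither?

Premises 3 and 7 cover both cases: O(¬update_audit_trail ⊃ open_valve) and O(update_audit_trail ⊃ open_valve). Since ¬update_audit_trail ∨ update_audit_trail is a tautology, O(open_valve) follows.
With premise 4, O(open_valve ⊃ ¬withhold_receipt), the K-axiom yields O(¬withhold_receipt).
Premise 6, O(¬renew_deed ⊃ withhold_receipt), contraposes to O(¬withhold_receipt ⊃ renew_deed); with O(¬withhold_receipt) we get O(renew_deed).
The contrapositive of premise 5 (O(badge_in ⊃ ¬renew_deed)) is O(renew_deed ⊃ ¬badge_in), and O(renew_deed) is already established, so O(¬badge_in).
Premise 9 is O(¬badge_in ⊃ ¬authorize_transcript); since O(¬badge_in), deontic closure gives O(¬authorize_transcript).
Premises 1, 2, 8, 10 do not contribute to this derivation.
Hence ¬authorize_transcript is obligatory.

Obligatory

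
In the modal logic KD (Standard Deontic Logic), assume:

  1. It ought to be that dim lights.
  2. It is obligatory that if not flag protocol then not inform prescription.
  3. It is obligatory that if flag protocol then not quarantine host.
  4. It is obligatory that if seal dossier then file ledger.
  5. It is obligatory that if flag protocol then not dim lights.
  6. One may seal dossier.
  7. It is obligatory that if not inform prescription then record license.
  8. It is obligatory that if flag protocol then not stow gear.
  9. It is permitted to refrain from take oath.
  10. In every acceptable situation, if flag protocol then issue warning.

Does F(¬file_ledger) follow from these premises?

Premise 4 is O(seal_dossier → file_ledger), but O(seal_dossier) is not derivable from the premises (the permission P(seal_dossier) asserts only ¬O(¬seal_dossier), not O(seal_dossier)), so it does not yield O(file_ledger).
No other premise forces O(file_ledger). An ideal world satisfying every premise can still have ¬file_ledger true, so F(¬file_ledger) is not derivable.

No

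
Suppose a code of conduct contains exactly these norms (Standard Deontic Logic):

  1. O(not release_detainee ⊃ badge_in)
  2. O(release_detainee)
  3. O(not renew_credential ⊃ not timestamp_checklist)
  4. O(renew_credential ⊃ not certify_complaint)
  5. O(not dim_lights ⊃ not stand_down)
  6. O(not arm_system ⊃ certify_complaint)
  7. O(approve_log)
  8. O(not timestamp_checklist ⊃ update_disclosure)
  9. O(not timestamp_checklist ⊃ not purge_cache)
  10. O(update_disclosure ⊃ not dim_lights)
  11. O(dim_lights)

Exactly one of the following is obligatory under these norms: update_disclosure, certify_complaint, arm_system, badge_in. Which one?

From premise 11 we have O(dim_lights).
Premise 10, O(update_disclosure ⊃ not dim_lights), contraposes to O(dim_lights ⊃ not update_disclosure); with O(dim_lights) we get O(not update_disclosure).
The contrapositive of premise 8 (O(not timestamp_checklist ⊃ update_disclosure)) is O(not update_disclosure ⊃ timestamp_checklist), and O(not update_disclosure) is already established, so O(timestamp_checklist).
The contrapositive of premise 3 (O(not renew_credential ⊃ not timestamp_checklist)) is O(timestamp_checklist ⊃ renew_credential), and O(timestamp_checklist) is already established, so O(renew_credential).
Applying K to premise 4 (O(renew_credential ⊃ not certify_complaint)) and O(renew_credential) yields O(not certify_complaint).
Premise 6, O(not arm_system ⊃ certify_complaint), contraposes to O(not certify_complaint ⊃ arm_system); with O(not certify_complaint) we get O(arm_system).
So O(arm_system) holds — arm_system is obligatory. None of the other listed options is made obligatory by any chain of premises.

arm_system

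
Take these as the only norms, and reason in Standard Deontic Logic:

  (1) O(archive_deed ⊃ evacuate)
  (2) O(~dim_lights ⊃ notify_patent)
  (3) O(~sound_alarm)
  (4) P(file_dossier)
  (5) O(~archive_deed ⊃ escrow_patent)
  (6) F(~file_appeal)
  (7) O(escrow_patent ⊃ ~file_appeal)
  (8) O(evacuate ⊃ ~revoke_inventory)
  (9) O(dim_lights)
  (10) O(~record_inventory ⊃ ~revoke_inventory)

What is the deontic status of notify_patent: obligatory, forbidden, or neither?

Neither

Premise 2 is O(~dim_lights ⊃ notify_patent), but O(~dim_lights) is not derivable from the premises, so it does not yield O(notify_patent).
No premise or chain of K-axiom applications forces O(notify_patent), and none forces O(~notify_patent). So notify_patent is neither obligatory nor forbidden under these norms.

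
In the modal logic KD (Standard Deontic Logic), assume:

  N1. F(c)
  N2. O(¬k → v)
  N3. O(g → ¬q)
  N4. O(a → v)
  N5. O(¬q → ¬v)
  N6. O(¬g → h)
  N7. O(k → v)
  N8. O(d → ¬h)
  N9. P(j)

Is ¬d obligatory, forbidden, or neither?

Premises 2 and 7 cover both cases: O(¬k → v) and O(k → v). Since ¬k ∨ k is a tautology, O(v) follows.
The contrapositive of premise 5 (O(¬q → ¬v)) is O(v → q), and O(v) is already established, so O(q).
Premise 3, O(g → ¬q), contraposes to O(q → ¬g); with O(q) we get O(¬g).
Applying K to premise 6 (O(¬g → h)) and O(¬g) yields O(h).
The contrapositive of premise 8 (O(d → ¬h)) is O(h → ¬d), and O(h) is already established, so O(¬d).
Premises 1, 4, 9 do not contribute to this derivation.
Hence ¬d is obligatory.

Obligatory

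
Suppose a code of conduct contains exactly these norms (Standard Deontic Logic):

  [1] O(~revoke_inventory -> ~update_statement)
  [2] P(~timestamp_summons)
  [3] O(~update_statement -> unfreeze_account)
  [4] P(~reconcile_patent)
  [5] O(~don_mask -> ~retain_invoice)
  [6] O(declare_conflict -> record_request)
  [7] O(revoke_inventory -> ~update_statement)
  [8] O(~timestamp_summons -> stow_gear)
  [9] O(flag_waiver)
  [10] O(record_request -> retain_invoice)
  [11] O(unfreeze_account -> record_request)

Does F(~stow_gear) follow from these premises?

No

Premise 8 is O(~timestamp_summons -> stow_gear), but O(~timestamp_summons) is not derivable from the premises (the permission P(~timestamp_summons) asserts only ~O(timestamp_summons), not O(~timestamp_summons)), so it does not yield O(stow_gear).
No other premise forces O(stow_gear). An ideal world satisfying every premise can still have ~stow_gear true, so F(~stow_gear) is not derivable.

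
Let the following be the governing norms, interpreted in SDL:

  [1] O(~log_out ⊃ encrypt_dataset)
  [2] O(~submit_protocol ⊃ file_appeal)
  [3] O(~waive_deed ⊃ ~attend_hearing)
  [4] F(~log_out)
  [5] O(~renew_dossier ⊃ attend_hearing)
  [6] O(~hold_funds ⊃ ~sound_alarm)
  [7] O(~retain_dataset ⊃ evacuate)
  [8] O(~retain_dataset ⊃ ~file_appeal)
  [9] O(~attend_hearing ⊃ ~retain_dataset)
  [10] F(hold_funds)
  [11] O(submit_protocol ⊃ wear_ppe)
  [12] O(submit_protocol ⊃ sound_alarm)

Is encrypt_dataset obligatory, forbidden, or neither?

Neither

Premise 1 is O(~log_out ⊃ encrypt_dataset), but O(~log_out) is not derivable from the premises, so it does not yield O(encrypt_dataset).
No premise or chain of K-axiom applications forces O(encrypt_dataset), and none forces O(~encrypt_dataset). So encrypt_dataset is neither obligatory nor forbidden under these norms.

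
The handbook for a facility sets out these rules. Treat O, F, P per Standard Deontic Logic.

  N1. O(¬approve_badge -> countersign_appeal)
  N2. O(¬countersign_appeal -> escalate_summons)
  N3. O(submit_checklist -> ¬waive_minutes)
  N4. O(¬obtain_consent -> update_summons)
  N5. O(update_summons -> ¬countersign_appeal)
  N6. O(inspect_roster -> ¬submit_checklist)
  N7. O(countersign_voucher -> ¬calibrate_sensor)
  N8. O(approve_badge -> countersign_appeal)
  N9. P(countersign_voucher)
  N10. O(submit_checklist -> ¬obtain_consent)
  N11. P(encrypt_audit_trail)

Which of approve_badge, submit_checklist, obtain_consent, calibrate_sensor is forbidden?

Premises 8 and 1 cover both cases: O(approve_badge -> countersign_appeal) and O(¬approve_badge -> countersign_appeal). Since approve_badge ∨ ¬approve_badge is a tautology, O(countersign_appeal) follows.
Premise 5, O(update_summons -> ¬countersign_appeal), contraposes to O(countersign_appeal -> ¬update_summons); with O(countersign_appeal) we get O(¬update_summons).
Premise 4, O(¬obtain_consent -> update_summons), contraposes to O(¬update_summons -> obtain_consent); with O(¬update_summons) we get O(obtain_consent).
Premise 10 is O(submit_checklist -> ¬obtain_consent); contrapositively O(obtain_consent -> ¬submit_checklist). Since O(obtain_consent) holds, K gives O(¬submit_checklist).
So O(¬submit_checklist) holds, i.e. submit_checklist is forbidden. None of the other listed options is forbidden under the premises.

submit_checklist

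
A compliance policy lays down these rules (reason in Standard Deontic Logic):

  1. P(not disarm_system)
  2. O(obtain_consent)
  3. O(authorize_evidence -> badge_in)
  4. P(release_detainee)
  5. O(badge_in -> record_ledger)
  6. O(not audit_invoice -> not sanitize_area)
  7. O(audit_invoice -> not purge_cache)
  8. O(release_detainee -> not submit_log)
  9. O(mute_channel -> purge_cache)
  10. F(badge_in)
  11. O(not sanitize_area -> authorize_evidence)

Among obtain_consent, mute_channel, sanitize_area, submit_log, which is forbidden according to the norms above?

Premise 10, F(badge_in), is equivalent to O(not badge_in).
Premise 3, O(authorize_evidence -> badge_in), contraposes to O(not badge_in -> not authorize_evidence); with O(not badge_in) we get O(not authorize_evidence).
The contrapositive of premise 11 (O(not sanitize_area -> authorize_evidence)) is O(not authorize_evidence -> sanitize_area), and O(not authorize_evidence) is already established, so O(sanitize_area).
Premise 6 is O(not audit_invoice -> not sanitize_area); contrapositively O(sanitize_area -> audit_invoice). Since O(sanitize_area) holds, K gives O(audit_invoice).
From O(audit_invoice) and premise 7, O(audit_invoice -> not purge_cache), we obtain O(not purge_cache).
The contrapositive of premise 9 (O(mute_channel -> purge_cache)) is O(not purge_cache -> not mute_channel), and O(not purge_cache) is already established, so O(not mute_channel).
So O(not mute_channel) holds, i.e. mute_channel is forbidden. None of the other listed options is forbidden under the premises.

mute_channel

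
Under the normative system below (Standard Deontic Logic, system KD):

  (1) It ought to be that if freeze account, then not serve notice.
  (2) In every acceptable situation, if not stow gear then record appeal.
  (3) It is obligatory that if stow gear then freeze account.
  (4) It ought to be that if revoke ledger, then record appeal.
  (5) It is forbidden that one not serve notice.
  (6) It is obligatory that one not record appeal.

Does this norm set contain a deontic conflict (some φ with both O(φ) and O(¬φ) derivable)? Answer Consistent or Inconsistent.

Premise 5 is F(¬serve_notice), i.e. O(serve_notice).
The contrapositive of premise 1 (O(freeze_account → ¬serve_notice)) is O(serve_notice → ¬freeze_account), and O(serve_notice) is already established, so O(¬freeze_account).
The contrapositive of premise 3 (O(stow_gear → freeze_account)) is O(¬freeze_account → ¬stow_gear), and O(¬freeze_account) is already established, so O(¬stow_gear).
With premise 2, O(¬stow_gear → record_appeal), the K-axiom yields O(record_appeal).
But premise 6 directly asserts O(¬record_appeal).
We now have both O(record_appeal) and O(¬record_appeal) — record_appeal is simultaneously obligatory and forbidden, violating the D-axiom.

Inconsistent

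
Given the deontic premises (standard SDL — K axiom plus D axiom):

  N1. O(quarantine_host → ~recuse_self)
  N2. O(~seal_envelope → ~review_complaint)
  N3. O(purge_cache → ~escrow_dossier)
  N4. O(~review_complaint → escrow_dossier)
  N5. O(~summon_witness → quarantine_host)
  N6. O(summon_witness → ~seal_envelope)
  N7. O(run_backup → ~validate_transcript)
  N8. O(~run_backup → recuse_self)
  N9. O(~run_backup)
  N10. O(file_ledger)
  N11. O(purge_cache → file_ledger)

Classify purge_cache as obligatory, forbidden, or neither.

From premise 9 we have O(~run_backup).
With premise 8, O(~run_backup → recuse_self), the K-axiom yields O(recuse_self).
Premise 1, O(quarantine_host → ~recuse_self), contraposes to O(recuse_self → ~quarantine_host); with O(recuse_self) we get O(~quarantine_host).
Premise 5, O(~summon_witness → quarantine_host), contraposes to O(~quarantine_host → summon_witness); with O(~quarantine_host) we get O(summon_witness).
Premise 6 is O(summon_witness → ~seal_envelope); since O(summon_witness), deontic closure gives O(~seal_envelope).
Premise 2 is O(~seal_envelope → ~review_complaint); since O(~seal_envelope), deontic closure gives O(~review_complaint).
With premise 4, O(~review_complaint → escrow_dossier), the K-axiom yields O(escrow_dossier).
Premise 3 is O(purge_cache → ~escrow_dossier); contrapositively O(escrow_dossier → ~purge_cache). Since O(escrow_dossier) holds, K gives O(~purge_cache).
Premises 7, 10, 11 do not contribute to this derivation.
Thus O(~purge_cache), which is F(purge_cache): purge_cache is forbidden.

Forbidden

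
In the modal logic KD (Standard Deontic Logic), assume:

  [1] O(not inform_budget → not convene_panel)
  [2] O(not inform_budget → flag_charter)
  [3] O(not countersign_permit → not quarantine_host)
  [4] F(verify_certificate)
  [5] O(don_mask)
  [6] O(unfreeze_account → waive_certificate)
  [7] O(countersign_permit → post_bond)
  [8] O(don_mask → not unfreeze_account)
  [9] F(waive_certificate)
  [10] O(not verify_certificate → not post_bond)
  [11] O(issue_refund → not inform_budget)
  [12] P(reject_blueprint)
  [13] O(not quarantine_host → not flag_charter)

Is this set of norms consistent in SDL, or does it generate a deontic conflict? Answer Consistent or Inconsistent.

Consistent

Premise 6 is O(unfreeze_account → waive_certificate), but O(unfreeze_account) is not derivable from the premises, so it does not yield O(waive_certificate).
So O(waive_certificate) is not derivable, and the apparent clash with O(not waive_certificate) does not arise.
A world satisfying every obligation exists (e.g. convene_panel=false, countersign_permit=false, don_mask=true, flag_charter=false, inform_budget=true, issue_refund=false, post_bond=false, quarantine_host=false, reject_blueprint=false, unfreeze_account=false, verify_certificate=false, waive_certificate=false); no atom is both obligatory and forbidden, so the set is consistent.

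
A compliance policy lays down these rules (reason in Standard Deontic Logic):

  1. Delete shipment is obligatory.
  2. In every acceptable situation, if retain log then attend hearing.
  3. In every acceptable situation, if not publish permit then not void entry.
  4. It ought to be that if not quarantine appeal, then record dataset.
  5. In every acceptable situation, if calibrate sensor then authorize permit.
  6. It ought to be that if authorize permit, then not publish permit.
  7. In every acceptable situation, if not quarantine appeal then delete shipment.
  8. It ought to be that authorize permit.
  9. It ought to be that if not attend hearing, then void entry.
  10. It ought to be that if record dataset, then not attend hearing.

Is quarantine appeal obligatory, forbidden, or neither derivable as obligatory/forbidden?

Obligatory

Premise 8 gives O(authorize_permit).
Premise 6 is O(authorize_permit → ¬publish_permit); since O(authorize_permit), deontic closure gives O(¬publish_permit).
Applying K to premise 3 (O(¬publish_permit → ¬void_entry)) and O(¬publish_permit) yields O(¬void_entry).
The contrapositive of premise 9 (O(¬attend_hearing → void_entry)) is O(¬void_entry → attend_hearing), and O(¬void_entry) is already established, so O(attend_hearing).
The contrapositive of premise 10 (O(record_dataset → ¬attend_hearing)) is O(attend_hearing → ¬record_dataset), and O(attend_hearing) is already established, so O(¬record_dataset).
Premise 4, O(¬quarantine_appeal → record_dataset), contraposes to O(¬record_dataset → quarantine_appeal); with O(¬record_dataset) we get O(quarantine_appeal).
Premises 1, 2, 5, 7 do not contribute to this derivation.
Hence quarantine_appeal is obligatory.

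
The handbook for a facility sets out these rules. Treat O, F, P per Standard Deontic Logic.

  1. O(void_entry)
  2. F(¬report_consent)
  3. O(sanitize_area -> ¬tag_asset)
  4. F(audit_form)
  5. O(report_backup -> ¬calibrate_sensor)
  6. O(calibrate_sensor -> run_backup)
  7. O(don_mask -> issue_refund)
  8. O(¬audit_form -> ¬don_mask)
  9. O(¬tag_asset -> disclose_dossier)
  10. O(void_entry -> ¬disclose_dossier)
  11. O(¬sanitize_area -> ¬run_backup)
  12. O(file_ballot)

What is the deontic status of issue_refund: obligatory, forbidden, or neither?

Neither

Premise 7 is O(don_mask -> issue_refund), but O(don_mask) is not derivable from the premises, so it does not yield O(issue_refund).
No premise or chain of K-axiom applications forces O(issue_refund), and none forces O(¬issue_refund). So issue_refund is neither obligatory nor forbidden under these norms.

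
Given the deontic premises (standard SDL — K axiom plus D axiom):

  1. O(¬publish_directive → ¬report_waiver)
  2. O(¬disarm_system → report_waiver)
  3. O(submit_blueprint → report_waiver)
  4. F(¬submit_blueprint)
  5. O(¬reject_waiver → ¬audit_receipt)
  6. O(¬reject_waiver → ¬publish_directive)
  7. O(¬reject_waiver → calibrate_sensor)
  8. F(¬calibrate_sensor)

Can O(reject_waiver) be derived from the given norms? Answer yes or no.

Yes

Premise 4 is F(¬submit_blueprint), i.e. O(submit_blueprint).
With premise 3, O(submit_blueprint → report_waiver), the K-axiom yields O(report_waiver).
The contrapositive of premise 1 (O(¬publish_directive → ¬report_waiver)) is O(report_waiver → publish_directive), and O(report_waiver) is already established, so O(publish_directive).
Premise 6 is O(¬reject_waiver → ¬publish_directive); contrapositively O(publish_directive → reject_waiver). Since O(publish_directive) holds, K gives O(reject_waiver).
Premises 2, 5, 7, 8 do not contribute to this derivation.
So O(reject_waiver) follows.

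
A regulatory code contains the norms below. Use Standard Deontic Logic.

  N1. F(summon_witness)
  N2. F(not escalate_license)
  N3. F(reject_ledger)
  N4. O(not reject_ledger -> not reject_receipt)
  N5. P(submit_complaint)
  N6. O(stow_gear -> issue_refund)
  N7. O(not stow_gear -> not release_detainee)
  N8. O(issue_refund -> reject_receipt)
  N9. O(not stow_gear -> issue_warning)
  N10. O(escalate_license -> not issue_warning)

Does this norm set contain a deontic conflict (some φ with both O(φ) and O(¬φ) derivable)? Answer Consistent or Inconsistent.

Inconsistent

Premise 2, F(not escalate_license), is equivalent to O(escalate_license).
From O(escalate_license) and premise 10, O(escalate_license -> not issue_warning), we obtain O(not issue_warning).
Premise 9 is O(not stow_gear -> issue_warning); contrapositively O(not issue_warning -> stow_gear). Since O(not issue_warning) holds, K gives O(stow_gear).
Premise 6 is O(stow_gear -> issue_refund); since O(stow_gear), deontic closure gives O(issue_refund).
Applying K to premise 8 (O(issue_refund -> reject_receipt)) and O(issue_refund) yields O(reject_receipt).
Premise 4, O(not reject_ledger -> not reject_receipt), contraposes to O(reject_receipt -> reject_ledger); with O(reject_receipt) we get O(reject_ledger).
But premise 3, F(reject_ledger), means O(not reject_ledger).
We now have both O(reject_ledger) and O(not reject_ledger) — reject_ledger is simultaneously obligatory and forbidden, violating the D-axiom.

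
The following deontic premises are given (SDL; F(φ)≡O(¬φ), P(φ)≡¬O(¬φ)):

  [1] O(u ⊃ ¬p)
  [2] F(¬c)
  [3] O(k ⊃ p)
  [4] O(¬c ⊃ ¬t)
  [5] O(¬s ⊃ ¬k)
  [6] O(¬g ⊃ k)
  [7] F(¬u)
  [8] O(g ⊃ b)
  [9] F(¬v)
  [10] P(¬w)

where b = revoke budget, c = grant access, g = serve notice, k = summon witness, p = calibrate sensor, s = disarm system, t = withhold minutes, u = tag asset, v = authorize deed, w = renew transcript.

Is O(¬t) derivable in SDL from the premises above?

Premise 4 is O(¬c ⊃ ¬t), but O(¬c) is not derivable from the premises, so it does not yield O(¬t).
No other premise forces O(¬t). An ideal world satisfying every premise can still have ¬t false, so O(¬t) is not derivable.

No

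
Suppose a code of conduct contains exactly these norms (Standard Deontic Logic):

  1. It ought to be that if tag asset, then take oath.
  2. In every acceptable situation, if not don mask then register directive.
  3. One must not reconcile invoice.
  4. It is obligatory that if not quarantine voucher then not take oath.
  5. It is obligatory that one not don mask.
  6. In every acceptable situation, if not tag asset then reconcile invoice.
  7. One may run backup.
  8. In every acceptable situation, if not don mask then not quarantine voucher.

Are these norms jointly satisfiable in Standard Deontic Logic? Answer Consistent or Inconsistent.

Inconsistent

Premise 3, F(reconcile_invoice), is equivalent to O(¬reconcile_invoice).
Premise 6, O(¬tag_asset → reconcile_invoice), contraposes to O(¬reconcile_invoice → tag_asset); with O(¬reconcile_invoice) we get O(tag_asset).
With premise 1, O(tag_asset → take_oath), the K-axiom yields O(take_oath).
Premise 4, O(¬quarantine_voucher → ¬take_oath), contraposes to O(take_oath → quarantine_voucher); with O(take_oath) we get O(quarantine_voucher).
Premise 8 is O(¬don_mask → ¬quarantine_voucher); contrapositively O(quarantine_voucher → don_mask). Since O(quarantine_voucher) holds, K gives O(don_mask).
Yet premise 5 states O(¬don_mask).
We now have both O(don_mask) and O(¬don_mask) — don_mask is simultaneously obligatory and forbidden, violating the D-axiom.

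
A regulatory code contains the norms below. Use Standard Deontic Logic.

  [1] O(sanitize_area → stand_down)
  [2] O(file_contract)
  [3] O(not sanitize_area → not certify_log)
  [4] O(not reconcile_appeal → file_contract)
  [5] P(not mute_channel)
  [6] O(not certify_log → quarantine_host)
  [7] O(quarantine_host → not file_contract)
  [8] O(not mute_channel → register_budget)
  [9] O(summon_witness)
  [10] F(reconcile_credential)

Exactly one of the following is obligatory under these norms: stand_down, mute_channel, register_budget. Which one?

stand_down

Premise 2 gives O(file_contract).
Premise 7 is O(quarantine_host → not file_contract); contrapositively O(file_contract → not quarantine_host). Since O(file_contract) holds, K gives O(not quarantine_host).
Premise 6, O(not certify_log → quarantine_host), contraposes to O(not quarantine_host → certify_log); with O(not quarantine_host) we get O(certify_log).
Premise 3, O(not sanitize_area → not certify_log), contraposes to O(certify_log → sanitize_area); with O(certify_log) we get O(sanitize_area).
From O(sanitize_area) and premise 1, O(sanitize_area → stand_down), we obtain O(stand_down).
So O(stand_down) holds — stand_down is obligatory. None of the other listed options is made obligatory by any chain of premises.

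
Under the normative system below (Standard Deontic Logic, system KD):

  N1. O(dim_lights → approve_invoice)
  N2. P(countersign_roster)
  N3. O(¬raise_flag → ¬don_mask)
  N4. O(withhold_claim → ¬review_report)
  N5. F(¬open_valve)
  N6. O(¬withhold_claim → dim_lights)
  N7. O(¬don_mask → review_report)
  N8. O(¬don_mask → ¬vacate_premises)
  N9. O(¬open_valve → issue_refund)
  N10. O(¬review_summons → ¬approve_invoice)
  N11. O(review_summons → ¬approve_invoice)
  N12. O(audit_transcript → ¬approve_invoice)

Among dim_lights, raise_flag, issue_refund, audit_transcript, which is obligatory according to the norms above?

raise_flag

Premises 11 and 10 are O(review_summons → ¬approve_invoice) and O(¬review_summons → ¬approve_invoice); every ideal world satisfies review_summons or ¬review_summons, so in either case ¬approve_invoice holds — hence O(¬approve_invoice).
Premise 1, O(dim_lights → approve_invoice), contraposes to O(¬approve_invoice → ¬dim_lights); with O(¬approve_invoice) we get O(¬dim_lights).
Premise 6, O(¬withhold_claim → dim_lights), contraposes to O(¬dim_lights → withhold_claim); with O(¬dim_lights) we get O(withhold_claim).
Applying K to premise 4 (O(withhold_claim → ¬review_report)) and O(withhold_claim) yields O(¬review_report).
The contrapositive of premise 7 (O(¬don_mask → review_report)) is O(¬review_report → don_mask), and O(¬review_report) is already established, so O(don_mask).
The contrapositive of premise 3 (O(¬raise_flag → ¬don_mask)) is O(don_mask → raise_flag), and O(don_mask) is already established, so O(raise_flag).
So O(raise_flag) holds — raise_flag is obligatory. None of the other listed options is made obligatory by any chain of premises.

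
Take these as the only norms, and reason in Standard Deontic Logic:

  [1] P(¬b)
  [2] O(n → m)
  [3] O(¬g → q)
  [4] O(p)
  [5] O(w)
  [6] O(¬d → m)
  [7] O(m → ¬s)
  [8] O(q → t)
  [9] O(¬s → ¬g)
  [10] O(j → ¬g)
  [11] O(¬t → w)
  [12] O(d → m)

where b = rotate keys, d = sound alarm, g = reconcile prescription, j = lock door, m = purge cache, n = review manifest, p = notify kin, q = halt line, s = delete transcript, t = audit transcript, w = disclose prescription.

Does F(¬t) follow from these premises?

Yes

By case analysis on ¬d: premise 6 gives O(¬d → m) and premise 12 gives O(d → m), so O(m) either way.
Applying K to premise 7 (O(m → ¬s)) and O(m) yields O(¬s).
With premise 9, O(¬s → ¬g), the K-axiom yields O(¬g).
With premise 3, O(¬g → q), the K-axiom yields O(q).
Premise 8 is O(q → t); since O(q), deontic closure gives O(t).
Premises 1, 2, 4, 5, 10, 11 do not contribute to this derivation.
So O(t) holds, i.e. F(¬t). The claim follows.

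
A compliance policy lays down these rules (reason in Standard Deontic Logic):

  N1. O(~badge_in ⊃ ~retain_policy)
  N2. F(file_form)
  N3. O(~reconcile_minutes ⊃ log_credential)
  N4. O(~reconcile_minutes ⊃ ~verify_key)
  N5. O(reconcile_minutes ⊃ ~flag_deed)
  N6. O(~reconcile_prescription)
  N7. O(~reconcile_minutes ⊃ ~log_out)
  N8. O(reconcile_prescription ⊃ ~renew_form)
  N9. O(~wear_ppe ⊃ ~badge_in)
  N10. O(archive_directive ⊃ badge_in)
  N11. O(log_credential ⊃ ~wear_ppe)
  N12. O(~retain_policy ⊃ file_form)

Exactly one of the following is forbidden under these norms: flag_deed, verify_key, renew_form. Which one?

flag_deed

F(file_form) at premise 2 means O(~file_form).
Premise 12 is O(~retain_policy ⊃ file_form); contrapositively O(~file_form ⊃ retain_policy). Since O(~file_form) holds, K gives O(retain_policy).
Premise 1, O(~badge_in ⊃ ~retain_policy), contraposes to O(retain_policy ⊃ badge_in); with O(retain_policy) we get O(badge_in).
Premise 9 is O(~wear_ppe ⊃ ~badge_in); contrapositively O(badge_in ⊃ wear_ppe). Since O(badge_in) holds, K gives O(wear_ppe).
The contrapositive of premise 11 (O(log_credential ⊃ ~wear_ppe)) is O(wear_ppe ⊃ ~log_credential), and O(wear_ppe) is already established, so O(~log_credential).
Premise 3 is O(~reconcile_minutes ⊃ log_credential); contrapositively O(~log_credential ⊃ reconcile_minutes). Since O(~log_credential) holds, K gives O(reconcile_minutes).
Premise 5 is O(reconcile_minutes ⊃ ~flag_deed); since O(reconcile_minutes), deontic closure gives O(~flag_deed).
So O(~flag_deed) holds, i.e. flag_deed is forbidden. None of the other listed options is forbidden under the premises.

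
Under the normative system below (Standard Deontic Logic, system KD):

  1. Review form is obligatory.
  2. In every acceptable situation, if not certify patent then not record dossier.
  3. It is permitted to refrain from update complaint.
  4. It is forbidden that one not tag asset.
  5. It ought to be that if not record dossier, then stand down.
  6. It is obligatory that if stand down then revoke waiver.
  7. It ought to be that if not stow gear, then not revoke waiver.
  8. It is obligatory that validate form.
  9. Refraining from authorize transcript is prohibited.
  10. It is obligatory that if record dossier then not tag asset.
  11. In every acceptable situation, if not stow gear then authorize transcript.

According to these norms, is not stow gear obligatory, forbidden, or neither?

Premise 4 is F(¬tag_asset), i.e. O(tag_asset).
The contrapositive of premise 10 (O(record_dossier → ¬tag_asset)) is O(tag_asset → ¬record_dossier), and O(tag_asset) is already established, so O(¬record_dossier).
Applying K to premise 5 (O(¬record_dossier → stand_down)) and O(¬record_dossier) yields O(stand_down).
Premise 6 is O(stand_down → revoke_waiver); since O(stand_down), deontic closure gives O(revoke_waiver).
Premise 7, O(¬stow_gear → ¬revoke_waiver), contraposes to O(revoke_waiver → stow_gear); with O(revoke_waiver) we get O(stow_gear).
Premises 1, 2, 3, 8, 9, 11 do not contribute to this derivation.
Thus O(stow_gear), which is F(¬stow_gear): ¬stow_gear is forbidden.

Forbidden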